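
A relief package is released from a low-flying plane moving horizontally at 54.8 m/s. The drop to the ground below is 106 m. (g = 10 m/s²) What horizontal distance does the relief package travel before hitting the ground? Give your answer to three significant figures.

252 m

Initial vertical velocity is zero, so the fall time comes from h = ½ g t²: t = √(2 × 106 / 10) = 4.604 s.
Horizontal motion is uniform at 54.8 m/s, so x = 54.8 × 4.604 = 252 m.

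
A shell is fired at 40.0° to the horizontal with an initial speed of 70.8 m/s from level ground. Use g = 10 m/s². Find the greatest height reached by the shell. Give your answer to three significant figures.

104 m

Vertical component of launch velocity: v_y = 70.8 sin 40.0° = 45.51 m/s.
At the highest point the vertical velocity is zero, so v_y² = 2 g h_max.
h_max = (45.51)² / (2 × 10) = 2071 / 20.00 = 104 m.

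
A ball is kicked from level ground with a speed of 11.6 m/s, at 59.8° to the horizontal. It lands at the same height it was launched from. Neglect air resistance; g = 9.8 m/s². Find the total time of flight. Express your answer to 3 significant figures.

Vertical component: v_y = 11.6 sin 59.8° = 10.03 m/s.
For a projectile landing at launch height, time of flight is t = 2 v_y / g = 2 × 10.03 / 9.8 = 2.05 s.

2.05 s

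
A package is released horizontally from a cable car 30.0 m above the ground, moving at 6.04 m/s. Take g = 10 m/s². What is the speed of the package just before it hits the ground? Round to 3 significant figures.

Fall time: t = √(2 × 30.0 / 10) = 2.449 s.
At impact: v_x = 6.04 m/s (unchanged), v_y = g t = 10 × 2.449 = 24.49 m/s.
Speed = √(v_x² + v_y²) = √(36.48 + 599.8) = 25.2 m/s.

25.2 m/s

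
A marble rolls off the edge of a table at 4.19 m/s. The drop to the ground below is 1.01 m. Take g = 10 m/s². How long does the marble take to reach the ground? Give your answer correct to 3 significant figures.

0.449 s

The horizontal speed doesn't affect the fall. With v_y0 = 0, h = ½ g t².
t = √(2 × 1.01 / 10) = √0.2020 = 0.449 s.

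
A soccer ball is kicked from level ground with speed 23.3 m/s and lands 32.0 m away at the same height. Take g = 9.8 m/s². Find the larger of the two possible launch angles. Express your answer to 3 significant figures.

72.4°

Level-ground range: R = v₀² sin(2θ)/g ⇒ sin 2θ = R g / v₀² = 32.0×9.8/23.3² = 0.5776.
2θ = arcsin(0.5776) = 35.28° or 180° − 35.28° = 144.72°.
So θ = 17.6° or θ = 72.4°.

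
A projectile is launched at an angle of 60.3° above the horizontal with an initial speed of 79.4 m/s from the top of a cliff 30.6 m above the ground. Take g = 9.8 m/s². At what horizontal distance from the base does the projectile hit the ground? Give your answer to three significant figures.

Components: v_x = 79.4 cos 60.3° = 39.34 m/s, v_y = 79.4 sin 60.3° = 68.97 m/s.
Vertical: 0 = 30.6 + 68.97 t − ½(9.8) t² ⇒ 4.900 t² − 68.97 t − 30.6 = 0.
t = [68.97 + √(4757 + 599.8)] / 9.800 = 14.51 s.
Horizontal: R = v_x · t = 39.34 × 14.51 = 571 m.

571 m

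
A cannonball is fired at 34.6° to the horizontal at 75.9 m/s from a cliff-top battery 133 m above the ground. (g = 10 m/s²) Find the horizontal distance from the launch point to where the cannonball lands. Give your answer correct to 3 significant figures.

689 m

Components: v_x = 75.9 cos 34.6° = 62.48 m/s, v_y = 75.9 sin 34.6° = 43.10 m/s.
Vertical: 0 = 133 + 43.10 t − ½(10) t² ⇒ 5.000 t² − 43.10 t − 133 = 0.
t = [43.10 + √(1858 + 2660)] / 10.00 = 11.03 s.
Horizontal: R = v_x · t = 62.48 × 11.03 = 689 m.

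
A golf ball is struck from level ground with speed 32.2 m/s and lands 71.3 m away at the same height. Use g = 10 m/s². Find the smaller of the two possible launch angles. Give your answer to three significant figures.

Level-ground range: R = v₀² sin(2θ)/g ⇒ sin 2θ = R g / v₀² = 71.3×10/32.2² = 0.6877.
2θ = arcsin(0.6877) = 43.45° or 180° − 43.45° = 136.55°.
So θ = 21.7° or θ = 68.3°.

21.7°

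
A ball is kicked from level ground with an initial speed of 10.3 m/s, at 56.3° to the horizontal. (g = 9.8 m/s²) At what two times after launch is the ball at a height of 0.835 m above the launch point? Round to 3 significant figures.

0.104 s and 1.65 s

v_y0 = 10.3 sin 56.3° = 8.569 m/s.
Set y = v_y0 t − ½ g t² = 0.835: 4.900 t² − 8.569 t + 0.835 = 0.
t = [8.569 ± √(73.43 − 16.37)] / 9.8 = (8.569 ± 7.554) / 9.8, giving t = 0.104 s or t = 1.65 s.
So the ball is at 0.835 m at t = 0.104 s (rising) and t = 1.65 s (falling).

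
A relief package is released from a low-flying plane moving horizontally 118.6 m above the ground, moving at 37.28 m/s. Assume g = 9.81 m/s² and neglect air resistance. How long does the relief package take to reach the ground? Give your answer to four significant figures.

4.917 s

The horizontal speed doesn't affect the fall. With v_y0 = 0, h = ½ g t².
t = √(2 × 118.6 / 9.81) = √24.179 = 4.917 s.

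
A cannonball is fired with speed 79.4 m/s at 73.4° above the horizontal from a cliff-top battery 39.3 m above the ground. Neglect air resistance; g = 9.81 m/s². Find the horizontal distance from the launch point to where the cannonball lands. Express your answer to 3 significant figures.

363 m

Components: v_x = 79.4 cos 73.4° = 22.68 m/s, v_y = 79.4 sin 73.4° = 76.09 m/s.
Vertical: 0 = 39.3 + 76.09 t − ½(9.81) t² ⇒ 4.905 t² − 76.09 t − 39.3 = 0.
t = [76.09 + √(5790 + 771.1)] / 9.810 = 16.01 s.
Horizontal: R = v_x · t = 22.68 × 16.01 = 363 m.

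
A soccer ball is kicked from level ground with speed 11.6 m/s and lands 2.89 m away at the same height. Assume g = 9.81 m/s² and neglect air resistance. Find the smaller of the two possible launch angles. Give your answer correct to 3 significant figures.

Level-ground range: R = v₀² sin(2θ)/g ⇒ sin 2θ = R g / v₀² = 2.89×9.81/11.6² = 0.2107.
2θ = arcsin(0.2107) = 12.16° or 180° − 12.16° = 167.84°.
So θ = 6.08° or θ = 83.9°.

6.08°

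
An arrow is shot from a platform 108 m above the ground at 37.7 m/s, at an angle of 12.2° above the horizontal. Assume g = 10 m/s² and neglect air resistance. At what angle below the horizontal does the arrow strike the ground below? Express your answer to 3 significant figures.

v_x = 37.7 cos 12.2° = 36.85 m/s.
At impact |v_y| = √(v_y0² + 2 g h) = √(7.967² + 2×10×108) = 47.15 m/s.
Angle below horizontal = arctan(|v_y| / v_x) = arctan(47.15 / 36.85) = 52.0°.

52.0°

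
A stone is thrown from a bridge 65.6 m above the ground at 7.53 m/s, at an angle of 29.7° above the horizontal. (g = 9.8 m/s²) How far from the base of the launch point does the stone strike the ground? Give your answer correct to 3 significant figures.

Components: v_x = 7.53 cos 29.7° = 6.541 m/s, v_y = 7.53 sin 29.7° = 3.731 m/s.
Vertical: 0 = 65.6 + 3.731 t − ½(9.8) t² ⇒ 4.900 t² − 3.731 t − 65.6 = 0.
t = [3.731 + √(13.92 + 1286)] / 9.800 = 4.060 s.
Horizontal: R = v_x · t = 6.541 × 4.060 = 26.6 m.

26.6 m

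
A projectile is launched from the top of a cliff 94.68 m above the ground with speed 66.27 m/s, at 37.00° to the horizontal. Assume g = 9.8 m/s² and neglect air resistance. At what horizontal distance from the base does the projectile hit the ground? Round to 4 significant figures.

Components: v_x = 66.27 cos 37.00° = 52.926 m/s, v_y = 66.27 sin 37.00° = 39.882 m/s.
Vertical: 0 = 94.68 + 39.882 t − ½(9.8) t² ⇒ 4.900 t² − 39.882 t − 94.68 = 0.
t = [39.882 + √(1590.6 + 1855.7)] / 9.800 = 10.060 s.
Horizontal: R = v_x · t = 52.926 × 10.060 = 532.4 m.

532.4 m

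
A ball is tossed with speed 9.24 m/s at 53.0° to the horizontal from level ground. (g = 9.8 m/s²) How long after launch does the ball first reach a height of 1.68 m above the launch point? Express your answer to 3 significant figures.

0.280 s

v_y0 = 9.24 sin 53.0° = 7.379 m/s.
Set y = v_y0 t − ½ g t² = 1.68: 4.900 t² − 7.379 t + 1.68 = 0.
t = [7.379 ± √(54.45 − 32.93)] / 9.8 = (7.379 ± 4.639) / 9.8, giving t = 0.280 s or t = 1.23 s.
The ball is on the way up at the first time, so t = 0.280 s.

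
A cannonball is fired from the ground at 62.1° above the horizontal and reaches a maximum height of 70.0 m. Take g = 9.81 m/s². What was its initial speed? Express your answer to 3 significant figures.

41.9 m/s

At maximum height v_y = 0, so (v₀ sin θ)² = 2 g H.
v₀ sin 62.1° = √(2 × 9.81 × 70.0) = 37.06 m/s.
v₀ = 37.06 / sin 62.1° = 37.06 / 0.8838 = 41.9 m/s.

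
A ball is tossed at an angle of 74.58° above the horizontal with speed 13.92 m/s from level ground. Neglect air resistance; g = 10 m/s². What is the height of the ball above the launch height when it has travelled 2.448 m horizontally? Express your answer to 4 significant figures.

v_x = 13.92 cos 74.58° = 3.7012 m/s, v_y0 = 13.92 sin 74.58° = 13.419 m/s.
Time to reach x = 2.448 m: t = x / v_x = 2.448 / 3.7012 = 0.66141 s.
y = v_y0 t − ½ g t² = 13.419×0.66141 − 5.000×0.66141² = 6.688 m.

6.688 m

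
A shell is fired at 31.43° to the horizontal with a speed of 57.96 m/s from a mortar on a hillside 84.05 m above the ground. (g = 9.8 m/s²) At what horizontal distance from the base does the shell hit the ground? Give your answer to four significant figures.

Components: v_x = 57.96 cos 31.43° = 49.456 m/s, v_y = 57.96 sin 31.43° = 30.224 m/s.
Vertical: 0 = 84.05 + 30.224 t − ½(9.8) t² ⇒ 4.900 t² − 30.224 t − 84.05 = 0.
t = [30.224 + √(913.49 + 1647.4)] / 9.800 = 8.2479 s.
Horizontal: R = v_x · t = 49.456 × 8.2479 = 407.9 m.

407.9 m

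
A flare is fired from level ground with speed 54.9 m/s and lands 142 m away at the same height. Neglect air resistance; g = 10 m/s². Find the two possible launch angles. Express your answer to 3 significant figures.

Level-ground range: R = v₀² sin(2θ)/g ⇒ sin 2θ = R g / v₀² = 142×10/54.9² = 0.4711.
2θ = arcsin(0.4711) = 28.11° or 180° − 28.11° = 151.89°.
So θ = 14.1° or θ = 75.9°.

14.1° and 75.9°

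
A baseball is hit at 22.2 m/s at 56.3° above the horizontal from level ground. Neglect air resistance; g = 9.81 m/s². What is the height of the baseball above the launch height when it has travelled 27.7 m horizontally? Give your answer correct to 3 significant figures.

16.7 m

v_x = 22.2 cos 56.3° = 12.32 m/s, v_y0 = 22.2 sin 56.3° = 18.47 m/s.
Time to reach x = 27.7 m: t = x / v_x = 27.7 / 12.32 = 2.248 s.
y = v_y0 t − ½ g t² = 18.47×2.248 − 4.905×2.248² = 16.7 m.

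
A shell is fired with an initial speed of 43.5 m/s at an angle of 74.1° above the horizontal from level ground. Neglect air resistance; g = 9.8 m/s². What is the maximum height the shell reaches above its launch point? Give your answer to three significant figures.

Vertical component of launch velocity: v_y = 43.5 sin 74.1° = 41.84 m/s.
At the highest point the vertical velocity is zero, so v_y² = 2 g h_max.
h_max = (41.84)² / (2 × 9.8) = 1751 / 19.60 = 89.3 m.

89.3 m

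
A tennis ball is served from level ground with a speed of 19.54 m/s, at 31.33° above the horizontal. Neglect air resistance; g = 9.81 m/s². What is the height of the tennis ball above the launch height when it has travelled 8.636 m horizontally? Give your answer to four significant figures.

v_x = 19.54 cos 31.33° = 16.691 m/s, v_y0 = 19.54 sin 31.33° = 10.160 m/s.
Time to reach x = 8.636 m: t = x / v_x = 8.636 / 16.691 = 0.51740 s.
y = v_y0 t − ½ g t² = 10.160×0.51740 − 4.905×0.51740² = 3.944 m.

3.944 m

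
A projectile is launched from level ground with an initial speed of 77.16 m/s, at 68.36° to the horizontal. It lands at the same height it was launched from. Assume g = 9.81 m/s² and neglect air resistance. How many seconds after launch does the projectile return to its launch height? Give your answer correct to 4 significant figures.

Vertical component: v_y = 77.16 sin 68.36° = 71.722 m/s.
For a projectile landing at launch height, time of flight is t = 2 v_y / g = 2 × 71.722 / 9.81 = 14.62 s.

14.62 s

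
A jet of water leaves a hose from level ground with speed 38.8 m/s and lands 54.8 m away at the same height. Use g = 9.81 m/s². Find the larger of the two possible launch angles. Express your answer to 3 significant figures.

Level-ground range: R = v₀² sin(2θ)/g ⇒ sin 2θ = R g / v₀² = 54.8×9.81/38.8² = 0.3571.
2θ = arcsin(0.3571) = 20.92° or 180° − 20.92° = 159.08°.
So θ = 10.5° or θ = 79.5°.

79.5°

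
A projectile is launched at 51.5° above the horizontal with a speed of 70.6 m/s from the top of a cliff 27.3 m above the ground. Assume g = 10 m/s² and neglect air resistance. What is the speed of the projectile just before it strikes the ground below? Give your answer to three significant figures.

v_x = 70.6 cos 51.5° = 43.95 m/s is unchanged throughout.
For the vertical component, v_y² = v_y0² + 2 g h = (55.25)² + 2×10×27.3 = 3599, so |v_y| = 59.99 m/s.
Impact speed = √(v_x² + v_y²) = √(1932 + 3599) = 74.4 m/s.

74.4 m/s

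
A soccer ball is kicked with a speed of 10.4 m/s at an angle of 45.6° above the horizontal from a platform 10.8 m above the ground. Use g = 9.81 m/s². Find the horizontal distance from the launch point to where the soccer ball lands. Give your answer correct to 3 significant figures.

17.6 m

Components: v_x = 10.4 cos 45.6° = 7.276 m/s, v_y = 10.4 sin 45.6° = 7.431 m/s.
Vertical: 0 = 10.8 + 7.431 t − ½(9.81) t² ⇒ 4.905 t² − 7.431 t − 10.8 = 0.
t = [7.431 + √(55.22 + 211.9)] / 9.810 = 2.424 s.
Horizontal: R = v_x · t = 7.276 × 2.424 = 17.6 m.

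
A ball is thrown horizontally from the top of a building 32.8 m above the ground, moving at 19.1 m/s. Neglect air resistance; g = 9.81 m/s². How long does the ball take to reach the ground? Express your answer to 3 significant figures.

The horizontal speed doesn't affect the fall. With v_y0 = 0, h = ½ g t².
t = √(2 × 32.8 / 9.81) = √6.687 = 2.59 s.

2.59 s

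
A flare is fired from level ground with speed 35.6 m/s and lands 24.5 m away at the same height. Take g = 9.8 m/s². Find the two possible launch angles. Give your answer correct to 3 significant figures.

Level-ground range: R = v₀² sin(2θ)/g ⇒ sin 2θ = R g / v₀² = 24.5×9.8/35.6² = 0.1894.
2θ = arcsin(0.1894) = 10.92° or 180° − 10.92° = 169.08°.
So θ = 5.46° or θ = 84.5°.

5.46° and 84.5°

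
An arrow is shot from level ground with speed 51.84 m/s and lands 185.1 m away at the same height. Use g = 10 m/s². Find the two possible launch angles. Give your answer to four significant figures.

21.77° and 68.23°

Level-ground range: R = v₀² sin(2θ)/g ⇒ sin 2θ = R g / v₀² = 185.1×10/51.84² = 0.6888.
2θ = arcsin(0.6888) = 43.535° or 180° − 43.535° = 136.465°.
So θ = 21.77° or θ = 68.23°.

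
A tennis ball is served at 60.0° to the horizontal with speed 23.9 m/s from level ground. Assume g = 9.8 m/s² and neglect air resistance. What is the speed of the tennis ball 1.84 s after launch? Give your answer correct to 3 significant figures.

12.2 m/s

v_x = 23.9 cos 60.0° = 11.95 m/s (constant).
v_y(t) = 23.9 sin 60.0° − g t = 20.70 − 9.8 × 1.84 = 2.668 m/s.
Speed = √(v_x² + v_y²) = √(142.8 + 7.118) = 12.2 m/s.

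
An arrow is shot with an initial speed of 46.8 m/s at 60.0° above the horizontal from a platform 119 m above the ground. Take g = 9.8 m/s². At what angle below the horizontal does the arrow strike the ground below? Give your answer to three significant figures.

69.6°

v_x = 46.8 cos 60.0° = 23.40 m/s.
At impact |v_y| = √(v_y0² + 2 g h) = √(40.53² + 2×9.8×119) = 63.05 m/s.
Angle below horizontal = arctan(|v_y| / v_x) = arctan(63.05 / 23.40) = 69.6°.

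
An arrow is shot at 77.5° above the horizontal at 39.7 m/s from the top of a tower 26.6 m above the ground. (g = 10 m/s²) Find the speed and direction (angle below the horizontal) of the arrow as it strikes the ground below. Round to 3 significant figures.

v_x = 39.7 cos 77.5° = 8.593 m/s (constant).
|v_y| at impact = √((38.76)² + 2×10×26.6) = 45.10 m/s.
Speed = √(8.593² + 45.10²) = 45.9 m/s; angle = arctan(45.10/8.593) = 79.2° below horizontal.

45.9 m/s at 79.2° below the horizontal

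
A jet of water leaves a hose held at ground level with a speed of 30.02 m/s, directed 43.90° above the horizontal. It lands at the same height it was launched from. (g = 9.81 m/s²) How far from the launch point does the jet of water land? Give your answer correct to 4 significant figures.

91.80 m

For level ground, R = v₀² sin(2θ) / g.
sin(2 × 43.90°) = sin 87.800° = 0.9993.
R = (30.02)² × 0.9993 / 9.81 = 91.80 m.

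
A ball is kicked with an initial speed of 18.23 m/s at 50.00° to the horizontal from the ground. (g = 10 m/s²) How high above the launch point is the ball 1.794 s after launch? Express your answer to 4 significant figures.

8.961 m

v_y0 = 18.23 sin 50.00° = 13.965 m/s.
y(t) = v_y0 t − ½ g t² = 13.965×1.794 − 5.000×1.794² = 8.961 m.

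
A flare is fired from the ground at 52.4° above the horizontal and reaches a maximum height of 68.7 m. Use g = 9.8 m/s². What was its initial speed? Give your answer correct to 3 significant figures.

46.3 m/s

At maximum height v_y = 0, so (v₀ sin θ)² = 2 g H.
v₀ sin 52.4° = √(2 × 9.8 × 68.7) = 36.69 m/s.
v₀ = 36.69 / sin 52.4° = 36.69 / 0.7923 = 46.3 m/s.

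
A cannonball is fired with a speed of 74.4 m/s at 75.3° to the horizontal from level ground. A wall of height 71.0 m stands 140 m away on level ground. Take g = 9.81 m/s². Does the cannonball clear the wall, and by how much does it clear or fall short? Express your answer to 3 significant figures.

Yes — it clears the wall by 193 m.

v_x = 74.4 cos 75.3° = 18.88 m/s; v_y0 = 74.4 sin 75.3° = 71.96 m/s.
Time to reach the wall: t = 140 / 18.88 = 7.415 s.
Height at that point: y = 71.96×7.415 − 4.905×7.415² = 263.9 m.
That is 263.9 − 71.0 = 193 m above the top of the wall, so the cannonball clears it.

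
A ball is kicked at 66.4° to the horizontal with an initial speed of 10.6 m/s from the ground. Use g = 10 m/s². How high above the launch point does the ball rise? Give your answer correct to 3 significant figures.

Vertical component of launch velocity: v_y = 10.6 sin 66.4° = 9.713 m/s.
At the highest point the vertical velocity is zero, so v_y² = 2 g h_max.
h_max = (9.713)² / (2 × 10) = 94.34 / 20.00 = 4.72 m.

4.72 m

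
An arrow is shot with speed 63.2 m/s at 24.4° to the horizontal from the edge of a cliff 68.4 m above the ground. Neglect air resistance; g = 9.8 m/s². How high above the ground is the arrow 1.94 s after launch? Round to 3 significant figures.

v_y0 = 63.2 sin 24.4° = 26.11 m/s.
y(t) = 68.4 + v_y0 t − ½ g t² = 68.4 + 26.11×1.94 − ½×9.8×1.94² = 101 m.

101 m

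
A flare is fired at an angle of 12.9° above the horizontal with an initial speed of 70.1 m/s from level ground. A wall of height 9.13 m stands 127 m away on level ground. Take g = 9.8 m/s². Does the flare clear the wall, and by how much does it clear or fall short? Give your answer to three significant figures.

Yes — it clears the wall by 3.03 m.

v_x = 70.1 cos 12.9° = 68.33 m/s; v_y0 = 70.1 sin 12.9° = 15.65 m/s.
Time to reach the wall: t = 127 / 68.33 = 1.859 s.
Height at that point: y = 15.65×1.859 − 4.900×1.859² = 12.16 m.
That is 12.16 − 9.13 = 3.03 m above the top of the wall, so the flare clears it.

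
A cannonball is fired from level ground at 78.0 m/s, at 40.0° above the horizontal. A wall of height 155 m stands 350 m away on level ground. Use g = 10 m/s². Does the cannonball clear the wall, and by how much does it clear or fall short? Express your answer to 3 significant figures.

v_x = 78.0 cos 40.0° = 59.75 m/s; v_y0 = 78.0 sin 40.0° = 50.14 m/s.
Time to reach the wall: t = 350 / 59.75 = 5.858 s.
Height at that point: y = 50.14×5.858 − 5.000×5.858² = 122.1 m.
That is 155 − 122.1 = 32.9 m below the top of the wall, so the cannonball does not clear it.

No — it falls 32.9 m short of clearing the wall.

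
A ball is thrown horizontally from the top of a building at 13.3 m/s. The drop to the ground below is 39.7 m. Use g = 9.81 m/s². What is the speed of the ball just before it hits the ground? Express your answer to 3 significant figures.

Fall time: t = √(2 × 39.7 / 9.81) = 2.845 s.
At impact: v_x = 13.3 m/s (unchanged), v_y = g t = 9.81 × 2.845 = 27.91 m/s.
Speed = √(v_x² + v_y²) = √(176.9 + 779.0) = 30.9 m/s.

30.9 m/s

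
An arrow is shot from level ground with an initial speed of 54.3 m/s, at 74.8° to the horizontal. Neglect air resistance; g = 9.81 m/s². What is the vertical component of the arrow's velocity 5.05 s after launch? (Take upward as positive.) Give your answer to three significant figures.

Initial vertical component: v_y0 = 54.3 sin 74.8° = 52.40 m/s.
v_y(t) = v_y0 − g t = 52.40 − 9.81 × 5.05 = 2.86 m/s.

2.86 m/s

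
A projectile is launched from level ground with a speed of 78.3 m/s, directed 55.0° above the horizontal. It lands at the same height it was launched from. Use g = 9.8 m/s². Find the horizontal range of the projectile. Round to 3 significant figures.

588 m

For level ground, R = v₀² sin(2θ) / g.
sin(2 × 55.0°) = sin 110.0° = 0.9397.
R = (78.3)² × 0.9397 / 9.8 = 588 m.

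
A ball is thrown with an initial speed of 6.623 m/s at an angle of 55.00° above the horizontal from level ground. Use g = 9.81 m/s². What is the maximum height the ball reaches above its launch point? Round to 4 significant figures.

1.500 m

Vertical component of launch velocity: v_y = 6.623 sin 55.00° = 5.4252 m/s.
At the highest point the vertical velocity is zero, so v_y² = 2 g h_max.
h_max = (5.4252)² / (2 × 9.81) = 29.433 / 19.62 = 1.500 m.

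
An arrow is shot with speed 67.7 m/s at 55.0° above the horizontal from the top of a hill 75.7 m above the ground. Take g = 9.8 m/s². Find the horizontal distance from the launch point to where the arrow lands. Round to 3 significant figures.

Components: v_x = 67.7 cos 55.0° = 38.83 m/s, v_y = 67.7 sin 55.0° = 55.46 m/s.
Vertical: 0 = 75.7 + 55.46 t − ½(9.8) t² ⇒ 4.900 t² − 55.46 t − 75.7 = 0.
t = [55.46 + √(3076 + 1484)] / 9.800 = 12.55 s.
Horizontal: R = v_x · t = 38.83 × 12.55 = 487 m.

487 m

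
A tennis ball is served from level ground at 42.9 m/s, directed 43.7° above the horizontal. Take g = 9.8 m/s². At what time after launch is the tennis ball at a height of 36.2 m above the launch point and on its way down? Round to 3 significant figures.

v_y0 = 42.9 sin 43.7° = 29.64 m/s.
Set y = v_y0 t − ½ g t² = 36.2: 4.900 t² − 29.64 t + 36.2 = 0.
t = [29.64 ± √(878.5 − 709.5)] / 9.8 = (29.64 ± 13.00) / 9.8, giving t = 1.70 s or t = 4.35 s.
On the way down corresponds to the larger root: t = 4.35 s.

4.35 s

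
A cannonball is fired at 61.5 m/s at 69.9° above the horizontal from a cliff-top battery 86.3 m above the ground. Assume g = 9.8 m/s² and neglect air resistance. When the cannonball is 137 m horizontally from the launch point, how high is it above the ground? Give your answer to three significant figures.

255 m

v_x = 61.5 cos 69.9° = 21.14 m/s, v_y0 = 61.5 sin 69.9° = 57.75 m/s.
Time to reach x = 137 m: t = x / v_x = 137 / 21.14 = 6.481 s.
y = 86.3 + v_y0 t − ½ g t² = 86.3 + 57.75×6.481 − 4.900×6.481² = 255 m.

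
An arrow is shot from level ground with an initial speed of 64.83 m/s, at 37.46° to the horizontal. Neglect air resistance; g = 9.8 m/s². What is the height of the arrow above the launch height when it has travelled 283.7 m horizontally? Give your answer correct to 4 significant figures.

v_x = 64.83 cos 37.46° = 51.461 m/s, v_y0 = 64.83 sin 37.46° = 39.430 m/s.
Time to reach x = 283.7 m: t = x / v_x = 283.7 / 51.461 = 5.5129 s.
y = v_y0 t − ½ g t² = 39.430×5.5129 − 4.900×5.5129² = 68.45 m.

68.45 m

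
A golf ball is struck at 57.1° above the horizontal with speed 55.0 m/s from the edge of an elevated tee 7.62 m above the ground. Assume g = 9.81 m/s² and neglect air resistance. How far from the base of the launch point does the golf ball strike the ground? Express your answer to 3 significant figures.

286 m

Components: v_x = 55.0 cos 57.1° = 29.87 m/s, v_y = 55.0 sin 57.1° = 46.18 m/s.
Vertical: 0 = 7.62 + 46.18 t − ½(9.81) t² ⇒ 4.905 t² − 46.18 t − 7.62 = 0.
t = [46.18 + √(2133 + 149.5)] / 9.810 = 9.578 s.
Horizontal: R = v_x · t = 29.87 × 9.578 = 286 m.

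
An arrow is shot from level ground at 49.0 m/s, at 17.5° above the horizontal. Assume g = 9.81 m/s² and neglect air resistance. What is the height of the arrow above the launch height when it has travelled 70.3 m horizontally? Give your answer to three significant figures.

11.1 m

v_x = 49.0 cos 17.5° = 46.73 m/s, v_y0 = 49.0 sin 17.5° = 14.73 m/s.
Time to reach x = 70.3 m: t = x / v_x = 70.3 / 46.73 = 1.504 s.
y = v_y0 t − ½ g t² = 14.73×1.504 − 4.905×1.504² = 11.1 m.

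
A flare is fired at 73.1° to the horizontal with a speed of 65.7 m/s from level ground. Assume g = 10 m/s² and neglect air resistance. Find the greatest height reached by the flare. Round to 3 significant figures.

Vertical component of launch velocity: v_y = 65.7 sin 73.1° = 62.86 m/s.
At the highest point the vertical velocity is zero, so v_y² = 2 g h_max.
h_max = (62.86)² / (2 × 10) = 3951 / 20.00 = 198 m.

198 m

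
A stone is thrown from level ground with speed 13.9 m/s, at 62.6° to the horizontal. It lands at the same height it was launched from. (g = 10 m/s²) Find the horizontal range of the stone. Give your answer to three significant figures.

15.8 m

Components: v_x = 13.9 cos 62.6° = 6.397 m/s, v_y = 13.9 sin 62.6° = 12.34 m/s.
Time of flight (same landing height): t = 2 v_y / g = 2 × 12.34 / 10 = 2.468 s.
Range: R = v_x · t = 6.397 × 2.468 = 15.8 m.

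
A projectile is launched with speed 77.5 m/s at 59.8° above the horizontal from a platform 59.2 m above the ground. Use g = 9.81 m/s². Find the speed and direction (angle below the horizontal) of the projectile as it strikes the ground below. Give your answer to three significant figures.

84.7 m/s at 62.6° below the horizontal

v_x = 77.5 cos 59.8° = 38.98 m/s (constant).
|v_y| at impact = √((66.98)² + 2×9.81×59.2) = 75.15 m/s.
Speed = √(38.98² + 75.15²) = 84.7 m/s; angle = arctan(75.15/38.98) = 62.6° below horizontal.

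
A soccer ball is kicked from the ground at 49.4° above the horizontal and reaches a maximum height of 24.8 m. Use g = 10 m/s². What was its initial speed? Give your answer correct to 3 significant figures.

At maximum height v_y = 0, so (v₀ sin θ)² = 2 g H.
v₀ sin 49.4° = √(2 × 10 × 24.8) = 22.27 m/s.
v₀ = 22.27 / sin 49.4° = 22.27 / 0.7593 = 29.3 m/s.

29.3 m/s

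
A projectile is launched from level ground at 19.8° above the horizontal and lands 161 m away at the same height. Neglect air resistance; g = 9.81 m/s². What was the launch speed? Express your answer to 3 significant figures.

On level ground, R = v₀² sin(2θ) / g, so v₀ = √(R g / sin 2θ).
sin(2 × 19.8°) = 0.6374.
v₀ = √(161 × 9.81 / 0.6374) = √2478 = 49.8 m/s.

49.8 m/s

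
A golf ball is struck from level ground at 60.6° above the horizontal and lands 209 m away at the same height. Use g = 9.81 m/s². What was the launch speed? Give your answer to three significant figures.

On level ground, R = v₀² sin(2θ) / g, so v₀ = √(R g / sin 2θ).
sin(2 × 60.6°) = 0.8554.
v₀ = √(209 × 9.81 / 0.8554) = √2397 = 49.0 m/s.

49.0 m/s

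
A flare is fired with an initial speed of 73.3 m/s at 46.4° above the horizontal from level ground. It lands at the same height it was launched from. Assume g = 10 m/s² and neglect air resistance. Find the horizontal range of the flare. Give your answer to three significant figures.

For level ground, R = v₀² sin(2θ) / g.
sin(2 × 46.4°) = sin 92.80° = 0.9988.
R = (73.3)² × 0.9988 / 10 = 537 m.

537 m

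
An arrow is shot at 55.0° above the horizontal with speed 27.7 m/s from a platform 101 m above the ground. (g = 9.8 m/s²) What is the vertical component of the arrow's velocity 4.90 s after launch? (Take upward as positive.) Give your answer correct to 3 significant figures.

Initial vertical component: v_y0 = 27.7 sin 55.0° = 22.69 m/s.
v_y(t) = v_y0 − g t = 22.69 − 9.8 × 4.90 = -25.3 m/s.

-25.3 m/s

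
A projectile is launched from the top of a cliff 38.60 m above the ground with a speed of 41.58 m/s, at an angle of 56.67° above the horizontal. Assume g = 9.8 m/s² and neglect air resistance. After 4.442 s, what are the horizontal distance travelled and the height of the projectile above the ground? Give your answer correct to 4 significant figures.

x = 101.5 m, y = 96.24 m

v_x = 41.58 cos 56.67° = 22.847 m/s; v_y0 = 41.58 sin 56.67° = 34.741 m/s.
x = v_x t = 22.847 × 4.442 = 101.5 m.
y = 38.60 + v_y0 t − ½ g t² = 96.24 m.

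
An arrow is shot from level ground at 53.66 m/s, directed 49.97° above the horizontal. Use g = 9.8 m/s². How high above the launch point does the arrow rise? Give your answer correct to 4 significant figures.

86.13 m

Vertical component of launch velocity: v_y = 53.66 sin 49.97° = 41.088 m/s.
At the highest point the vertical velocity is zero, so v_y² = 2 g h_max.
h_max = (41.088)² / (2 × 9.8) = 1688.2 / 19.60 = 86.13 m.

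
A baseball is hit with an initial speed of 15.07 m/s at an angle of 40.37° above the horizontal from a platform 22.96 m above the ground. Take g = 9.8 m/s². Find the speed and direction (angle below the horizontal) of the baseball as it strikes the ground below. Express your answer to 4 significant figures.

v_x = 15.07 cos 40.37° = 11.481 m/s (constant).
|v_y| at impact = √((9.7612)² + 2×9.8×22.96) = 23.352 m/s.
Speed = √(11.481² + 23.352²) = 26.02 m/s; angle = arctan(23.352/11.481) = 63.82° below horizontal.

26.02 m/s at 63.82° below the horizontal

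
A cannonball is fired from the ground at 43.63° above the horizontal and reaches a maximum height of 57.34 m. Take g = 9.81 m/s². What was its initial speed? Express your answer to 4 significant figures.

At maximum height v_y = 0, so (v₀ sin θ)² = 2 g H.
v₀ sin 43.63° = √(2 × 9.81 × 57.34) = 33.541 m/s.
v₀ = 33.541 / sin 43.63° = 33.541 / 0.6900 = 48.61 m/s.

48.61 m/s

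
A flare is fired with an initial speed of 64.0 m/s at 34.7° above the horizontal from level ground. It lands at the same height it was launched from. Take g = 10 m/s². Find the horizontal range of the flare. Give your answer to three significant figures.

383 m

For level ground, R = v₀² sin(2θ) / g.
sin(2 × 34.7°) = sin 69.40° = 0.9361.
R = (64.0)² × 0.9361 / 10 = 383 m.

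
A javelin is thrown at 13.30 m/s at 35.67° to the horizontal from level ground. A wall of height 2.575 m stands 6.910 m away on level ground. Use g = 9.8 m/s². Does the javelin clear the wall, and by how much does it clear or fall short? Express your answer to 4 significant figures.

Yes — it clears the wall by 0.3807 m.

v_x = 13.30 cos 35.67° = 10.805 m/s; v_y0 = 13.30 sin 35.67° = 7.7554 m/s.
Time to reach the wall: t = 6.910 / 10.805 = 0.63952 s.
Height at that point: y = 7.7554×0.63952 − 4.900×0.63952² = 2.9557 m.
That is 2.9557 − 2.575 = 0.3807 m above the top of the wall, so the javelin clears it.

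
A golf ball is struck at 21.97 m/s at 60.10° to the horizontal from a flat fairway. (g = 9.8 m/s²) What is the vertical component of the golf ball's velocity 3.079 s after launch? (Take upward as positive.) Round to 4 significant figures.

Initial vertical component: v_y0 = 21.97 sin 60.10° = 19.046 m/s.
v_y(t) = v_y0 − g t = 19.046 − 9.8 × 3.079 = -11.13 m/s.

-11.13 m/s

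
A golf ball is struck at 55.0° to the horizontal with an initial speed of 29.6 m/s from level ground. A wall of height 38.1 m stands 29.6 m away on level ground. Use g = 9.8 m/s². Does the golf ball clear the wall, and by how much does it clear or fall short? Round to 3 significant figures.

v_x = 29.6 cos 55.0° = 16.98 m/s; v_y0 = 29.6 sin 55.0° = 24.25 m/s.
Time to reach the wall: t = 29.6 / 16.98 = 1.743 s.
Height at that point: y = 24.25×1.743 − 4.900×1.743² = 27.38 m.
That is 38.1 − 27.38 = 10.7 m below the top of the wall, so the golf ball does not clear it.

No — it falls 10.7 m short of clearing the wall.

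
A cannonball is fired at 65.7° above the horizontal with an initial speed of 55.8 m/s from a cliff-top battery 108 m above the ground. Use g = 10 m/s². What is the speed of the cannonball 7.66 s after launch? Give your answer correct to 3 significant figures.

34.5 m/s

v_x = 55.8 cos 65.7° = 22.96 m/s (constant).
v_y(t) = 55.8 sin 65.7° − g t = 50.86 − 10 × 7.66 = -25.74 m/s.
Speed = √(v_x² + v_y²) = √(527.2 + 662.5) = 34.5 m/s.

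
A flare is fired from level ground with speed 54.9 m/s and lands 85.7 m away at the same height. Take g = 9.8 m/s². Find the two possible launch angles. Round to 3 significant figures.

8.09° and 81.9°

Level-ground range: R = v₀² sin(2θ)/g ⇒ sin 2θ = R g / v₀² = 85.7×9.8/54.9² = 0.2787.
2θ = arcsin(0.2787) = 16.18° or 180° − 16.18° = 163.82°.
So θ = 8.09° or θ = 81.9°.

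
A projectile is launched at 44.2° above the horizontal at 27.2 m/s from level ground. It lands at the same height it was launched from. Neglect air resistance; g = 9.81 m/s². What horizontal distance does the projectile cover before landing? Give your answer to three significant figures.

75.4 m

For level ground, R = v₀² sin(2θ) / g.
sin(2 × 44.2°) = sin 88.40° = 0.9996.
R = (27.2)² × 0.9996 / 9.81 = 75.4 m.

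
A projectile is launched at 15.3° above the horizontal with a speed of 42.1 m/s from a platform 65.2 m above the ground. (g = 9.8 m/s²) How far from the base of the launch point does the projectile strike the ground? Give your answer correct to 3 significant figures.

Components: v_x = 42.1 cos 15.3° = 40.61 m/s, v_y = 42.1 sin 15.3° = 11.11 m/s.
Vertical: 0 = 65.2 + 11.11 t − ½(9.8) t² ⇒ 4.900 t² − 11.11 t − 65.2 = 0.
t = [11.11 + √(123.4 + 1278)] / 9.800 = 4.954 s.
Horizontal: R = v_x · t = 40.61 × 4.954 = 201 m.

201 m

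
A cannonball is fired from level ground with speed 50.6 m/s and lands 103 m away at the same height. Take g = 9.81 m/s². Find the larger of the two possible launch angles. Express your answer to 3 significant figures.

Level-ground range: R = v₀² sin(2θ)/g ⇒ sin 2θ = R g / v₀² = 103×9.81/50.6² = 0.3946.
2θ = arcsin(0.3946) = 23.24° or 180° − 23.24° = 156.76°.
So θ = 11.6° or θ = 78.4°.

78.4°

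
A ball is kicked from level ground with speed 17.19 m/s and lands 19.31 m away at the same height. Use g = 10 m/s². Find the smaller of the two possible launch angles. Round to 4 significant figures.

20.40°

Level-ground range: R = v₀² sin(2θ)/g ⇒ sin 2θ = R g / v₀² = 19.31×10/17.19² = 0.6535.
2θ = arcsin(0.6535) = 40.806° or 180° − 40.806° = 139.194°.
So θ = 20.40° or θ = 69.60°.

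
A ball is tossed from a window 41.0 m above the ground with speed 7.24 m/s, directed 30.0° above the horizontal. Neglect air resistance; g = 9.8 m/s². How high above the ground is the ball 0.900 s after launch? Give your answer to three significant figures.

v_y0 = 7.24 sin 30.0° = 3.620 m/s.
y(t) = 41.0 + v_y0 t − ½ g t² = 41.0 + 3.620×0.900 − ½×9.8×0.900² = 40.3 m.

40.3 m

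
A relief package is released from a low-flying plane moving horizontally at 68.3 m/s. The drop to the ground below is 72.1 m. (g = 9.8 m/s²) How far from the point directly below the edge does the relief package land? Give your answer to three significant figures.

Initial vertical velocity is zero, so the fall time comes from h = ½ g t²: t = √(2 × 72.1 / 9.8) = 3.836 s.
Horizontal motion is uniform at 68.3 m/s, so x = 68.3 × 3.836 = 262 m.

262 m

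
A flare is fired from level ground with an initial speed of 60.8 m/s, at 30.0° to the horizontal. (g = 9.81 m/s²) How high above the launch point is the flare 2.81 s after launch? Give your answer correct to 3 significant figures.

46.7 m

v_y0 = 60.8 sin 30.0° = 30.40 m/s.
y(t) = v_y0 t − ½ g t² = 30.40×2.81 − 4.905×2.81² = 46.7 m.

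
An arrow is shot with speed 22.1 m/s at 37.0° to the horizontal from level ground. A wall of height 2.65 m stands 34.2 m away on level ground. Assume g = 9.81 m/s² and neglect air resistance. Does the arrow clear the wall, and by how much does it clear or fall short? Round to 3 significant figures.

v_x = 22.1 cos 37.0° = 17.65 m/s; v_y0 = 22.1 sin 37.0° = 13.30 m/s.
Time to reach the wall: t = 34.2 / 17.65 = 1.938 s.
Height at that point: y = 13.30×1.938 − 4.905×1.938² = 7.353 m.
That is 7.353 − 2.65 = 4.70 m above the top of the wall, so the arrow clears it.

Yes — it clears the wall by 4.70 m.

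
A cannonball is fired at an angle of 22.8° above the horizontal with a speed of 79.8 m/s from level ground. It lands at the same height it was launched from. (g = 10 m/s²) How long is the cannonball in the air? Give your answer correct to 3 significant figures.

6.18 s

Vertical component: v_y = 79.8 sin 22.8° = 30.92 m/s.
For a projectile landing at launch height, time of flight is t = 2 v_y / g = 2 × 30.92 / 10 = 6.18 s.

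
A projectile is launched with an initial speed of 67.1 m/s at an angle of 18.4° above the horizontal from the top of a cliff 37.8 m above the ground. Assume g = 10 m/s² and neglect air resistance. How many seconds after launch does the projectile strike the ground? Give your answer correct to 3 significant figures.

Vertical component: v_y = 67.1 sin 18.4° = 21.18 m/s.
Taking up as positive with launch at y = 37.8 m, landing at y = 0: 0 = 37.8 + 21.18 t − ½(10) t².
Solving 5.000 t² − 21.18 t − 37.8 = 0 gives t = [21.18 + √(21.18² + 4·5.000·37.8)] / 10.00 = 5.59 s.

5.59 s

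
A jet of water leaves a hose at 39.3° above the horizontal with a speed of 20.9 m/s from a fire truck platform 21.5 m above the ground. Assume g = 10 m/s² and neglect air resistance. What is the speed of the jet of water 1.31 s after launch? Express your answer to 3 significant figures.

16.2 m/s

v_x = 20.9 cos 39.3° = 16.17 m/s (constant).
v_y(t) = 20.9 sin 39.3° − g t = 13.24 − 10 × 1.31 = 0.1400 m/s.
Speed = √(v_x² + v_y²) = √(261.5 + 0.01960) = 16.2 m/s.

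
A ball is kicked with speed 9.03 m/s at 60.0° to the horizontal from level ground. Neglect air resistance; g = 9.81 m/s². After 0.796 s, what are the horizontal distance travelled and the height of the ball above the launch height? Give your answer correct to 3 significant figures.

x = 3.59 m, y = 3.12 m

v_x = 9.03 cos 60.0° = 4.515 m/s; v_y0 = 9.03 sin 60.0° = 7.820 m/s.
x = v_x t = 4.515 × 0.796 = 3.59 m.
y = v_y0 t − ½ g t² = 7.820×0.796 − 4.905×0.796² = 3.12 m.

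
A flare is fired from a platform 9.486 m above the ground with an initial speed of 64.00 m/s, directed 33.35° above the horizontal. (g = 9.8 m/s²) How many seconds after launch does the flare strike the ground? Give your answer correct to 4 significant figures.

7.441 s

Vertical component: v_y = 64.00 sin 33.35° = 35.184 m/s.
Taking up as positive with launch at y = 9.486 m, landing at y = 0: 0 = 9.486 + 35.184 t − ½(9.8) t².
Solving 4.900 t² − 35.184 t − 9.486 = 0 gives t = [35.184 + √(35.184² + 4·4.900·9.486)] / 9.800 = 7.441 s.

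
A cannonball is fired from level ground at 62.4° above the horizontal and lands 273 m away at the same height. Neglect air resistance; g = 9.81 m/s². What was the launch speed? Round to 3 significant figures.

57.1 m/s

On level ground, R = v₀² sin(2θ) / g, so v₀ = √(R g / sin 2θ).
sin(2 × 62.4°) = 0.8211.
v₀ = √(273 × 9.81 / 0.8211) = √3262 = 57.1 m/s.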